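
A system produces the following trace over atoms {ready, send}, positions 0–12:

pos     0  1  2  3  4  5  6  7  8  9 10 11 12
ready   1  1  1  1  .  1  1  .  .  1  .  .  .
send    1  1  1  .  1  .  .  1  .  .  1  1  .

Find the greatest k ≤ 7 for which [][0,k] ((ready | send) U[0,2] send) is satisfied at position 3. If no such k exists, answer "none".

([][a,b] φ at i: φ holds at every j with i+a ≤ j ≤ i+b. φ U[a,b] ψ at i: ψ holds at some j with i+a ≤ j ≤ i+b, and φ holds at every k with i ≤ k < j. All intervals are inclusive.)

((ready | send) U[0,2] send) must hold from j=3 onward; find where it first fails.
  j=3: holds
  j=4: holds
  j=5: holds
  j=6: holds
  j=7: holds
  j=8: fails
Holds on [3,7], so largest k = 4.

4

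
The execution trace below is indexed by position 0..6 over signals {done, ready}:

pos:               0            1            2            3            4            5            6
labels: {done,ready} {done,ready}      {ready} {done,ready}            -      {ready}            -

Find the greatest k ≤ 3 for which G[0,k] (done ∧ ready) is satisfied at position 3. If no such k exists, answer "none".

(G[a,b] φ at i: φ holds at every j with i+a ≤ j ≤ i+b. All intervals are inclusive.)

0

(done ∧ ready) must hold from j=3 onward; find where it first fails.
  j=3: holds
  j=4: fails
Holds on [3,3], so largest k = 0.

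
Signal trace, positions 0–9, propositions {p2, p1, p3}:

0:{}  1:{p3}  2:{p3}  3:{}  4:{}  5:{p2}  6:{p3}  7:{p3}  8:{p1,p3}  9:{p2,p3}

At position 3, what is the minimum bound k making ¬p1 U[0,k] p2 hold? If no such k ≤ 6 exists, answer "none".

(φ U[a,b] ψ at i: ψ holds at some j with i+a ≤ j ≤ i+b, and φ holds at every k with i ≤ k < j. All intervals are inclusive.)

2

Need earliest j ≥ 3 with p2, and ¬p1 at every k in [3,j-1].
  j=3: rhs fails.
  j=4: rhs fails.
  j=5: rhs holds; lhs holds on [3,4]. k = 2.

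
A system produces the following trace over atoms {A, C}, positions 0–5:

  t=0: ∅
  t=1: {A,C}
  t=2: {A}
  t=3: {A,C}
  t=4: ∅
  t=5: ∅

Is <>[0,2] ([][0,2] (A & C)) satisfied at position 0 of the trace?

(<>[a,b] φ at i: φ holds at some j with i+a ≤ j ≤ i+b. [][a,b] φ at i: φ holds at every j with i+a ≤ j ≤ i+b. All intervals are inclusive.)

False

Check [][0,2] (A & C) at each j in [0,2]:
  j=0: fails at 0
  j=1: fails at 2
  j=2: fails at 2
No position in the window satisfies it → formula fails.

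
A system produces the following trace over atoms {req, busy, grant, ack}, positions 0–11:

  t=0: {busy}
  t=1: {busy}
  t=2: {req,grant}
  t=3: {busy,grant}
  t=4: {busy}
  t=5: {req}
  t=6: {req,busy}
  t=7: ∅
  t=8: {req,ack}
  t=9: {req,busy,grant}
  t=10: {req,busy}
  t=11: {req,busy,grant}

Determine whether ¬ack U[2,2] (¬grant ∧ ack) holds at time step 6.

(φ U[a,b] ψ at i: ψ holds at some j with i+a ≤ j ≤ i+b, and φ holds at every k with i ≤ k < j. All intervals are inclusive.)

Holds

Need some j in [8,8] with (¬grant ∧ ack), and ¬ack at every k in [6,j-1].
  j=8: (¬grant ∧ ack) holds; ¬ack holds at every k in [6,7] → satisfied.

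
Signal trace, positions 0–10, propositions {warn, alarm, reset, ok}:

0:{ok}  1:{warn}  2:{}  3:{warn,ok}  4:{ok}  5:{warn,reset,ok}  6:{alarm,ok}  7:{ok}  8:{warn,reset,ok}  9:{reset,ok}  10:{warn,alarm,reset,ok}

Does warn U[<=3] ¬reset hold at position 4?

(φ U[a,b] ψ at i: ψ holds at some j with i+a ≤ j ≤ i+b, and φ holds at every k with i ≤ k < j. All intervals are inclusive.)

Need some j in [4,7] with ¬reset, and warn at every k in [4,j-1].
  j=4: ¬reset holds; no prefix to check → satisfied.

Yes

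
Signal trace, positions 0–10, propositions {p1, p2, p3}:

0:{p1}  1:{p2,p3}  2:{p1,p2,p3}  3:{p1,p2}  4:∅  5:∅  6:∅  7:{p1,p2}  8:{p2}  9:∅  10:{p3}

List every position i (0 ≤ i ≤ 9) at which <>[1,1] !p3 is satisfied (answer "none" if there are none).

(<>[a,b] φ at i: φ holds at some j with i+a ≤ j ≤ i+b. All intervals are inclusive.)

Evaluate at each i in [0,9]:
  i=0: ✗ (none in [1,1])
  i=1: ✗ (none in [2,2])
  i=2: ✓ (witness j=3)
  i=3: ✓ (witness j=4)
  i=4: ✓ (witness j=5)
  i=5: ✓ (witness j=6)
  i=6: ✓ (witness j=7)
  i=7: ✓ (witness j=8)
  i=8: ✓ (witness j=9)
  i=9: ✗ (none in [10,10])

2, 3, 4, 5, 6, 7, 8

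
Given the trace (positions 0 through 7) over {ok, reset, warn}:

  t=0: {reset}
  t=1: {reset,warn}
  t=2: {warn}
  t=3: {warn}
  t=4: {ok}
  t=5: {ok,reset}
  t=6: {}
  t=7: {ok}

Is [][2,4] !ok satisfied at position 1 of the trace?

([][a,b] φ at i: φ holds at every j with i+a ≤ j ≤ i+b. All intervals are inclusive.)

Check !ok at every j in [3,5]:
  j=3: true
  j=4: false
  j=5: false
Fails at j=4 → formula fails.

No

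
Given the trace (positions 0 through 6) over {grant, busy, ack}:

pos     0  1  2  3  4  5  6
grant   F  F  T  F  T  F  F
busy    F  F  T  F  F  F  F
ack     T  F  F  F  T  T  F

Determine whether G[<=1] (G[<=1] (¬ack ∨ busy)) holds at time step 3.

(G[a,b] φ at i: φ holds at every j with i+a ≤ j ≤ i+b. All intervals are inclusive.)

Check G[<=1] (¬ack ∨ busy) at every j in [3,4]:
  j=3: fails at 4
  j=4: fails at 4
Fails at j=3 → formula fails.

Does not hold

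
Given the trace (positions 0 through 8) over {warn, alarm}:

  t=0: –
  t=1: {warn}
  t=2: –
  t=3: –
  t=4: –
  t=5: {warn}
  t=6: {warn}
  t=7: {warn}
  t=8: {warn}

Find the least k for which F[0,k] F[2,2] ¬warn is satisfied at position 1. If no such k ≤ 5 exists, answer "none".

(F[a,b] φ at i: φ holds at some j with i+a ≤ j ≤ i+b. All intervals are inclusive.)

0

Scan j = 1,2,… for F[2,2] ¬warn:
  j=1: holds
First hit at j=1, so smallest k = 1-1 = 0.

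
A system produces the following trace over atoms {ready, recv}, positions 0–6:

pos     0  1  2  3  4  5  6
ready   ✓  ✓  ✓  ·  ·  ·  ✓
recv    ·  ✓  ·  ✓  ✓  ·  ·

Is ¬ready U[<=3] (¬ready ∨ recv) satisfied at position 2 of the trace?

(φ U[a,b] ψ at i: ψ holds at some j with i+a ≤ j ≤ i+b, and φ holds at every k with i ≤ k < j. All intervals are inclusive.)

Need some j in [2,5] with (¬ready ∨ recv), and ¬ready at every k in [2,j-1].
  j=2: (¬ready ∨ recv) false.
  j=3: (¬ready ∨ recv) holds, but ¬ready fails at k=2 → not this j.
  j=4: (¬ready ∨ recv) holds, but ¬ready fails at k=2 → not this j.
  j=5: (¬ready ∨ recv) holds, but ¬ready fails at k=2 → not this j.
No j in the window works → until fails.

No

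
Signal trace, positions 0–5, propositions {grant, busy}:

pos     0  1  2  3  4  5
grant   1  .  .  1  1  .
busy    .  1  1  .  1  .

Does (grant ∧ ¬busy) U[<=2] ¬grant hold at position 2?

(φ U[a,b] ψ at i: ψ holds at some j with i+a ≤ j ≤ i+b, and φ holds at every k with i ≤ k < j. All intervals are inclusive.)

Need some j in [2,4] with ¬grant, and (grant ∧ ¬busy) at every k in [2,j-1].
  j=2: ¬grant holds; no prefix to check → satisfied.

Holds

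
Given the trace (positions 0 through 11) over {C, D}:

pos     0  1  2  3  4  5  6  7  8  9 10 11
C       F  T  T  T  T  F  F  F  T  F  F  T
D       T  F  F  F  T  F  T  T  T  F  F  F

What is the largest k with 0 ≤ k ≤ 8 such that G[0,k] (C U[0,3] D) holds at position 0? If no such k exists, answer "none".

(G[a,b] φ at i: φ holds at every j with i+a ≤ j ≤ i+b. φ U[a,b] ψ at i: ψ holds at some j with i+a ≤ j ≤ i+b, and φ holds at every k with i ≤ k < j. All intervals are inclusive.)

(C U[0,3] D) must hold from j=0 onward; find where it first fails.
  j=0: holds
  j=1: holds
  j=2: holds
  j=3: holds
  j=4: holds
  j=5: fails
Holds on [0,4], so largest k = 4.

4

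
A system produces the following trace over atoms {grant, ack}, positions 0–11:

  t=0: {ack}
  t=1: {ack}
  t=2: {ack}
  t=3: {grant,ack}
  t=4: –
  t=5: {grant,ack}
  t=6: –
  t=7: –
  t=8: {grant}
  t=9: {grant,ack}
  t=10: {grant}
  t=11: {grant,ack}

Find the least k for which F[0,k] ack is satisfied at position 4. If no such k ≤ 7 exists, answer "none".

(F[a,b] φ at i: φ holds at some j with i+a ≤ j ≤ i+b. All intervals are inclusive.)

1

Scan j = 4,5,… for ack:
  j=4: fails
  j=5: holds
First hit at j=5, so smallest k = 5-4 = 1.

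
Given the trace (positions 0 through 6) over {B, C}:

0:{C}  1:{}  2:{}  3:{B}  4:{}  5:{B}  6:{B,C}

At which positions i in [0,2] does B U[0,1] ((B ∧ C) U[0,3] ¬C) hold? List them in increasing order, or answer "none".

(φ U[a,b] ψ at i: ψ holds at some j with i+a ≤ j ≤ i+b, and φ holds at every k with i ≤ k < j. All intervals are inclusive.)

Evaluate at each i in [0,2]:
  i=0: ✗ (lhs fails at k=0 before rhs at j=1)
  i=1: ✓ (rhs at j=1)
  i=2: ✓ (rhs at j=2)

1, 2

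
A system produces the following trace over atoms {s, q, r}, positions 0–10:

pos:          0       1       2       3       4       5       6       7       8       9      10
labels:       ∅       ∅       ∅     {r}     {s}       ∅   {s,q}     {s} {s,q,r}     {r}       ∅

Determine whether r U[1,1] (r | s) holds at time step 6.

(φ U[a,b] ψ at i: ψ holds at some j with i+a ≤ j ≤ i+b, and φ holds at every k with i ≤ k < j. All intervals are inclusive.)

False

Need some j in [7,7] with (r | s), and r at every k in [6,j-1].
  j=7: (r | s) holds, but r fails at k=6 → not this j.
No j in the window works → until fails.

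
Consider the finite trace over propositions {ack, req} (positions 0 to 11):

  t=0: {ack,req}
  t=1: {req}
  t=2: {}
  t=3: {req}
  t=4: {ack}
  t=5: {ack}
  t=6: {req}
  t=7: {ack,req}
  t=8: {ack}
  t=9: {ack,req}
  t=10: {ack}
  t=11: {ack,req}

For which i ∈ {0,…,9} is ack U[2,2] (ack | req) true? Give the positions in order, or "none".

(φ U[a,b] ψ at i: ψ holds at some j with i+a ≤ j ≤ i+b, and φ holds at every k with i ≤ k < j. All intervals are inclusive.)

Evaluate at each i in [0,9]:
  i=0: ✗ (no rhs in [2,2])
  i=1: ✗ (lhs fails at k=1 before rhs at j=3)
  i=2: ✗ (lhs fails at k=2 before rhs at j=4)
  i=3: ✗ (lhs fails at k=3 before rhs at j=5)
  i=4: ✓ (rhs at j=6; lhs holds on [4,5])
  i=5: ✗ (lhs fails at k=6 before rhs at j=7)
  i=6: ✗ (lhs fails at k=6 before rhs at j=8)
  i=7: ✓ (rhs at j=9; lhs holds on [7,8])
  i=8: ✓ (rhs at j=10; lhs holds on [8,9])
  i=9: ✓ (rhs at j=11; lhs holds on [9,10])

4, 7, 8, 9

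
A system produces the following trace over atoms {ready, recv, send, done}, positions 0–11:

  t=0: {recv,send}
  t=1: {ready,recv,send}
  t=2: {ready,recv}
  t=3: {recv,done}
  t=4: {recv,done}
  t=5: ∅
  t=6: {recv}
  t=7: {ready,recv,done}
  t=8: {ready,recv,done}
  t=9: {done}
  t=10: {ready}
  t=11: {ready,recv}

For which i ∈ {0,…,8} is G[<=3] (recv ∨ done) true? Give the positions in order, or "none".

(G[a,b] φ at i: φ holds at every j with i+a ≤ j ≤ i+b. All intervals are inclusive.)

Evaluate at each i in [0,8]:
  i=0: ✓ (all of [0,3])
  i=1: ✓ (all of [1,4])
  i=2: ✗ (fails at j=5)
  i=3: ✗ (fails at j=5)
  i=4: ✗ (fails at j=5)
  i=5: ✗ (fails at j=5)
  i=6: ✓ (all of [6,9])
  i=7: ✗ (fails at j=10)
  i=8: ✗ (fails at j=10)

0, 1, 6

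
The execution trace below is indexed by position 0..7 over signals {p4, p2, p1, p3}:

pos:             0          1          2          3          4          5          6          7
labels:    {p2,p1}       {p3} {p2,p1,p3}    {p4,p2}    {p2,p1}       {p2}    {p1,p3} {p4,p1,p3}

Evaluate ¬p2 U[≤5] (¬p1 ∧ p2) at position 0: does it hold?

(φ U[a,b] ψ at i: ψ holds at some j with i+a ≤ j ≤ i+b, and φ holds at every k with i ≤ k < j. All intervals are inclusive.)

Does not hold

Need some j in [0,5] with (¬p1 ∧ p2), and ¬p2 at every k in [0,j-1].
  j=0: (¬p1 ∧ p2) false.
  j=1: (¬p1 ∧ p2) false.
  j=2: (¬p1 ∧ p2) false.
  j=3: (¬p1 ∧ p2) holds, but ¬p2 fails at k=0 → not this j.
  j=4: (¬p1 ∧ p2) false.
  j=5: (¬p1 ∧ p2) holds, but ¬p2 fails at k=0 → not this j.
No j in the window works → until fails.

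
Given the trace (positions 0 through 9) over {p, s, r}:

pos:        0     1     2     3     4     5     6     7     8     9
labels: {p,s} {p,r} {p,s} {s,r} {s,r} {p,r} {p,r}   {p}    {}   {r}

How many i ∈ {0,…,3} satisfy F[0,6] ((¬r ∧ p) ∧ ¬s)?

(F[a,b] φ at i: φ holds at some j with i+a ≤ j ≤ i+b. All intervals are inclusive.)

Evaluate at each i in [0,3]:
  i=0: ✗ (none in [0,6])
  i=1: ✓ (witness j=7)
  i=2: ✓ (witness j=7)
  i=3: ✓ (witness j=7)
Positions where it holds: {1, 2, 3} → 3.

3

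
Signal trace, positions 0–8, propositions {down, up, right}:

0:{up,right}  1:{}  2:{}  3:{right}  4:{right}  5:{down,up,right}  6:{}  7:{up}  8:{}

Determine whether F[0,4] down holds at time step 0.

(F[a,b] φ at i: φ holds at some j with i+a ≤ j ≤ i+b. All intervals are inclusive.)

Check down at each j in [0,4]:
  j=0: false
  j=1: false
  j=2: false
  j=3: false
  j=4: false
No position in the window satisfies it → formula fails.

Does not hold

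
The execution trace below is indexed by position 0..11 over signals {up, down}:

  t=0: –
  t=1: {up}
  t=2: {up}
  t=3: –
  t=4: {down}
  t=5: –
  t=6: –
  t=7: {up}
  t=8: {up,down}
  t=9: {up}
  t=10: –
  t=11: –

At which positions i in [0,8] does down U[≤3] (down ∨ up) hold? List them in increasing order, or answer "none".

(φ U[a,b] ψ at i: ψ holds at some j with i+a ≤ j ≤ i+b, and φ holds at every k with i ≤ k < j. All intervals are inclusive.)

1, 2, 4, 7, 8

Evaluate at each i in [0,8]:
  i=0: ✗ (lhs fails at k=0 before rhs at j=1)
  i=1: ✓ (rhs at j=1)
  i=2: ✓ (rhs at j=2)
  i=3: ✗ (lhs fails at k=3 before rhs at j=4)
  i=4: ✓ (rhs at j=4)
  i=5: ✗ (lhs fails at k=5 before rhs at j=7)
  i=6: ✗ (lhs fails at k=6 before rhs at j=7)
  i=7: ✓ (rhs at j=7)
  i=8: ✓ (rhs at j=8)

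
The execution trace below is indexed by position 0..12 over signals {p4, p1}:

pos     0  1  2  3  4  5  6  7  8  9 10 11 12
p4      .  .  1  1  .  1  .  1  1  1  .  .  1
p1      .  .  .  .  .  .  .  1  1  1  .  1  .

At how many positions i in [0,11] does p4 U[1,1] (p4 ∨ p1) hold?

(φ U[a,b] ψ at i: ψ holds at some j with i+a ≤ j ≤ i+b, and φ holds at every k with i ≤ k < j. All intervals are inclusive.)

Evaluate at each i in [0,11]:
  i=0: ✗ (no rhs in [1,1])
  i=1: ✗ (lhs fails at k=1 before rhs at j=2)
  i=2: ✓ (rhs at j=3; lhs holds on [2,2])
  i=3: ✗ (no rhs in [4,4])
  i=4: ✗ (lhs fails at k=4 before rhs at j=5)
  i=5: ✗ (no rhs in [6,6])
  i=6: ✗ (lhs fails at k=6 before rhs at j=7)
  i=7: ✓ (rhs at j=8; lhs holds on [7,7])
  i=8: ✓ (rhs at j=9; lhs holds on [8,8])
  i=9: ✗ (no rhs in [10,10])
  i=10: ✗ (lhs fails at k=10 before rhs at j=11)
  i=11: ✗ (lhs fails at k=11 before rhs at j=12)
Positions where it holds: {2, 7, 8} → 3.

3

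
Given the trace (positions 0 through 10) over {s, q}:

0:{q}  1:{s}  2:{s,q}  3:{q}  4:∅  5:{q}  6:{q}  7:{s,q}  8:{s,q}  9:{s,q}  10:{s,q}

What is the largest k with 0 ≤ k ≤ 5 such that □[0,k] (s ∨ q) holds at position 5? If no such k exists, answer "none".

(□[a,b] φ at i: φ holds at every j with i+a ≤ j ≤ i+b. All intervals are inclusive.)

5

(s ∨ q) must hold from j=5 onward; find where it first fails.
  j=5: holds
  j=6: holds
  j=7: holds
  j=8: holds
  j=9: holds
  j=10: holds
Holds through j=10; largest k = 5.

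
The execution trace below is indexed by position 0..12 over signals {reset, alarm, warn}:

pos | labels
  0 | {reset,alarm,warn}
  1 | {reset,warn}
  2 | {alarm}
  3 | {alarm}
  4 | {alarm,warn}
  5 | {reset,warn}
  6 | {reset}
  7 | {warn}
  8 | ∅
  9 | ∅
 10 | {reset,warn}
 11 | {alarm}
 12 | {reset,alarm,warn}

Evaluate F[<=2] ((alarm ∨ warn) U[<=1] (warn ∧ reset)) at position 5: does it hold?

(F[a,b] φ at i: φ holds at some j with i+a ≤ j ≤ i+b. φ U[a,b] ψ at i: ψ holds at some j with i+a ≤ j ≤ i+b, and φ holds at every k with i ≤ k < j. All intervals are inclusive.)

Check ((alarm ∨ warn) U[<=1] (warn ∧ reset)) at each j in [5,7]:
  j=5: holds
  j=6: fails
  j=7: fails
Found at j=5 → formula holds.

True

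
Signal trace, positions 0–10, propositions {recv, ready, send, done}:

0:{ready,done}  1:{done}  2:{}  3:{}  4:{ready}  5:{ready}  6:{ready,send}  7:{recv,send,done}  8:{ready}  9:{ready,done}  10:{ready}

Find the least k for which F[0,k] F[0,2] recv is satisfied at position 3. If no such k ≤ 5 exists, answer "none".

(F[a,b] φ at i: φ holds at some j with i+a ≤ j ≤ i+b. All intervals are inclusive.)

Scan j = 3,4,… for F[0,2] recv:
  j=3: fails
  j=4: fails
  j=5: holds
First hit at j=5, so smallest k = 5-3 = 2.

2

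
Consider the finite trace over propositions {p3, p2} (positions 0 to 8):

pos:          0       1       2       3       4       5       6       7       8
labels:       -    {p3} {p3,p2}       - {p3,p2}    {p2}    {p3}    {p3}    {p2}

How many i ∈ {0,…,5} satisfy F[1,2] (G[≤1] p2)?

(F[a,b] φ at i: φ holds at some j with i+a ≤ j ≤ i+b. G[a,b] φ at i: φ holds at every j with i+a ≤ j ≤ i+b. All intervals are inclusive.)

Evaluate at each i in [0,5]:
  i=0: ✗ (none in [1,2])
  i=1: ✗ (none in [2,3])
  i=2: ✓ (witness j=4)
  i=3: ✓ (witness j=4)
  i=4: ✗ (none in [5,6])
  i=5: ✗ (none in [6,7])
Positions where it holds: {2, 3} → 2.

2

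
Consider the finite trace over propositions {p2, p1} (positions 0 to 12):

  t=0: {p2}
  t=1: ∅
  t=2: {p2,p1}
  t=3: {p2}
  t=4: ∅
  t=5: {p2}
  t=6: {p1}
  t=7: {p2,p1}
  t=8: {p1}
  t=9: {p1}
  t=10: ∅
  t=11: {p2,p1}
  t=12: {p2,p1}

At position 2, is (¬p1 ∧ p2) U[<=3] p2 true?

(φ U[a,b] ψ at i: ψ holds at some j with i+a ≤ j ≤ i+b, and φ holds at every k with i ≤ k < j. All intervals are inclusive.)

True

Need some j in [2,5] with p2, and (¬p1 ∧ p2) at every k in [2,j-1].
  j=2: p2 holds; no prefix to check → satisfied.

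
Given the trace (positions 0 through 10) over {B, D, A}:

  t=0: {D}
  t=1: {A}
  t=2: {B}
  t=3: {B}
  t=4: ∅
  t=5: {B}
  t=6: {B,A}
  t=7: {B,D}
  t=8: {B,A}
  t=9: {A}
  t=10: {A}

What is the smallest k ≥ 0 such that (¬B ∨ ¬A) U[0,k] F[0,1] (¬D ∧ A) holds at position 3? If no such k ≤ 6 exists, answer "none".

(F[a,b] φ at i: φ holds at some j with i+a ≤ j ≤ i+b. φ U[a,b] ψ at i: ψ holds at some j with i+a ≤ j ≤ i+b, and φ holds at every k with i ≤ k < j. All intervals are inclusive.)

Need earliest j ≥ 3 with F[0,1] (¬D ∧ A), and (¬B ∨ ¬A) at every k in [3,j-1].
  j=3: rhs fails.
  j=4: rhs fails.
  j=5: rhs holds; lhs holds on [3,4]. k = 2.

2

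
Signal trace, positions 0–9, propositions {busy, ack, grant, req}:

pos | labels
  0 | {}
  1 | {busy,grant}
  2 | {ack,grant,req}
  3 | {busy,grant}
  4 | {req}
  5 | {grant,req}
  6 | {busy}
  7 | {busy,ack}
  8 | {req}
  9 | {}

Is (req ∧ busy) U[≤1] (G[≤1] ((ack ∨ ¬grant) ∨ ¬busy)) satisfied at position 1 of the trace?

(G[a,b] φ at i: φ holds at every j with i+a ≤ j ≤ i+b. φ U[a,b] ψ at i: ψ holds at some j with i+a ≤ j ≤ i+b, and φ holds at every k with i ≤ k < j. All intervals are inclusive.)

No

Need some j in [1,2] with G[≤1] ((ack ∨ ¬grant) ∨ ¬busy), and (req ∧ busy) at every k in [1,j-1].
  j=1: G[≤1] ((ack ∨ ¬grant) ∨ ¬busy) — fails at 1.
  j=2: G[≤1] ((ack ∨ ¬grant) ∨ ¬busy) — fails at 3.
No j in the window works → until fails.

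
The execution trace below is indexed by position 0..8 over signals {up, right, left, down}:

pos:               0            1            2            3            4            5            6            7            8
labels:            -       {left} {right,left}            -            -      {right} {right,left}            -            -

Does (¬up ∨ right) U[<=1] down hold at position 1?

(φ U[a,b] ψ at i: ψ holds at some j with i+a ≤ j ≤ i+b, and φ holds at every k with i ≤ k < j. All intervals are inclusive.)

No

Need some j in [1,2] with down, and (¬up ∨ right) at every k in [1,j-1].
  j=1: down false.
  j=2: down false.
No j in the window works → until fails.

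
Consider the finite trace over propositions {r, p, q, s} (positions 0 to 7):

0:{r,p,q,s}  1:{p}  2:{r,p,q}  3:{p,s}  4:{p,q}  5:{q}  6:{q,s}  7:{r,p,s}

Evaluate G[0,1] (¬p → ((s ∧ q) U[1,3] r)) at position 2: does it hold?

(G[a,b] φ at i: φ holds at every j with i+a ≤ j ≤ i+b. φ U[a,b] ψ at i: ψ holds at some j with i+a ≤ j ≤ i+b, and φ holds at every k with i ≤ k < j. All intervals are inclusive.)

Check (¬p → ((s ∧ q) U[1,3] r)) at every j in [2,3]:
  j=2: antecedent false → ✓
  j=3: antecedent false → ✓
All positions satisfy it → formula holds.

Holds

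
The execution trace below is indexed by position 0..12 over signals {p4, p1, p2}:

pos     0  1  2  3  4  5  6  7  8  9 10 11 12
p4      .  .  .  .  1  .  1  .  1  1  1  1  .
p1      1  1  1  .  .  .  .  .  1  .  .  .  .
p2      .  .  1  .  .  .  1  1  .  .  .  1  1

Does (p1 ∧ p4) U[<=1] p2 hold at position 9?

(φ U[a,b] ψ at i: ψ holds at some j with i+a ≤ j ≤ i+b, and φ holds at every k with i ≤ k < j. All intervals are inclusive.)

Does not hold

Need some j in [9,10] with p2, and (p1 ∧ p4) at every k in [9,j-1].
  j=9: p2 false.
  j=10: p2 false.
No j in the window works → until fails.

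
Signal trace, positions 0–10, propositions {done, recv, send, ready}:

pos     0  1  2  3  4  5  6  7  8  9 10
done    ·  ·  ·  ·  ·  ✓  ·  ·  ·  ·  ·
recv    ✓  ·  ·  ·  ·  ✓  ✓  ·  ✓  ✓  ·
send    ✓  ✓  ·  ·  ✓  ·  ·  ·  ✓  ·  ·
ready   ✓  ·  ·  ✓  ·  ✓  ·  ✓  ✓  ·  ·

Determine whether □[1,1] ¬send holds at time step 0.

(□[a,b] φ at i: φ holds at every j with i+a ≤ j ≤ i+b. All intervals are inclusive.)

Does not hold

Check ¬send at every j in [1,1]:
  j=1: false
Fails at j=1 → formula fails.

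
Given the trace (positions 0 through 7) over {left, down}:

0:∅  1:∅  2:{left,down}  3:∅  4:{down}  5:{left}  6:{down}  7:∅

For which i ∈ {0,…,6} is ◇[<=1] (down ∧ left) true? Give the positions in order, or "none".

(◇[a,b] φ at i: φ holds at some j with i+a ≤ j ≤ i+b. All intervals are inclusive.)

1, 2

Evaluate at each i in [0,6]:
  i=0: ✗ (none in [0,1])
  i=1: ✓ (witness j=2)
  i=2: ✓ (witness j=2)
  i=3: ✗ (none in [3,4])
  i=4: ✗ (none in [4,5])
  i=5: ✗ (none in [5,6])
  i=6: ✗ (none in [6,7])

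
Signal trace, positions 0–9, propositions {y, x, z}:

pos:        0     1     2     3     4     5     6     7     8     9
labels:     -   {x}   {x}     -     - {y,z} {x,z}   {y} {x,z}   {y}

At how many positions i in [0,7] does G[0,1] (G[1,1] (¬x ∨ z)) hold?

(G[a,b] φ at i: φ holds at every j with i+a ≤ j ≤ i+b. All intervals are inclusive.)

Evaluate at each i in [0,7]:
  i=0: ✗ (fails at j=0)
  i=1: ✗ (fails at j=1)
  i=2: ✓ (all of [2,3])
  i=3: ✓ (all of [3,4])
  i=4: ✓ (all of [4,5])
  i=5: ✓ (all of [5,6])
  i=6: ✓ (all of [6,7])
  i=7: ✓ (all of [7,8])
Positions where it holds: {2, 3, 4, 5, 6, 7} → 6.

6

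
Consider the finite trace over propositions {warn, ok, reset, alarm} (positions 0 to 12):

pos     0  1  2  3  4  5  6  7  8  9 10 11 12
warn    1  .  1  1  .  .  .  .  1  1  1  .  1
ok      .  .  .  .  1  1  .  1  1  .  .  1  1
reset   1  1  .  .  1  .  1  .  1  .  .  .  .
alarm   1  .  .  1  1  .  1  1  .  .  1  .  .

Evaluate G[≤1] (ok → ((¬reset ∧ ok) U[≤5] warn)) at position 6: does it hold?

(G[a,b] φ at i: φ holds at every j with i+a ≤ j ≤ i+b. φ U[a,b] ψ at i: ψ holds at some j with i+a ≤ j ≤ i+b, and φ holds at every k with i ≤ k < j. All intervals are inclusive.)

Check (ok → ((¬reset ∧ ok) U[≤5] warn)) at every j in [6,7]:
  j=6: antecedent false → ✓
  j=7: antecedent true; consequent holds → ✓
All positions satisfy it → formula holds.

True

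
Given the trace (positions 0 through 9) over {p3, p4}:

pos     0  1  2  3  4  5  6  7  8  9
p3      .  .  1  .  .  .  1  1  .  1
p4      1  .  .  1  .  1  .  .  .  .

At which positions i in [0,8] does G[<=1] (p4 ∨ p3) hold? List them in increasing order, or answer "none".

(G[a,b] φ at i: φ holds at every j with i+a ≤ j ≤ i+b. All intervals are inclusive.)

2, 5, 6

Evaluate at each i in [0,8]:
  i=0: ✗ (fails at j=1)
  i=1: ✗ (fails at j=1)
  i=2: ✓ (all of [2,3])
  i=3: ✗ (fails at j=4)
  i=4: ✗ (fails at j=4)
  i=5: ✓ (all of [5,6])
  i=6: ✓ (all of [6,7])
  i=7: ✗ (fails at j=8)
  i=8: ✗ (fails at j=8)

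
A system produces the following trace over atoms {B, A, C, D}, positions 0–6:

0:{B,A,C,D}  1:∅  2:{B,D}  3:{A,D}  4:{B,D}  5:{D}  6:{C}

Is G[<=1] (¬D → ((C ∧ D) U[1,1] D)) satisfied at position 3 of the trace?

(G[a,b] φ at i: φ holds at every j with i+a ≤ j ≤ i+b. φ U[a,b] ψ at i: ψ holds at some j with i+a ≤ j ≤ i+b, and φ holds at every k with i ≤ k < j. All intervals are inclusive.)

Yes

Check (¬D → ((C ∧ D) U[1,1] D)) at every j in [3,4]:
  j=3: antecedent false → ✓
  j=4: antecedent false → ✓
All positions satisfy it → formula holds.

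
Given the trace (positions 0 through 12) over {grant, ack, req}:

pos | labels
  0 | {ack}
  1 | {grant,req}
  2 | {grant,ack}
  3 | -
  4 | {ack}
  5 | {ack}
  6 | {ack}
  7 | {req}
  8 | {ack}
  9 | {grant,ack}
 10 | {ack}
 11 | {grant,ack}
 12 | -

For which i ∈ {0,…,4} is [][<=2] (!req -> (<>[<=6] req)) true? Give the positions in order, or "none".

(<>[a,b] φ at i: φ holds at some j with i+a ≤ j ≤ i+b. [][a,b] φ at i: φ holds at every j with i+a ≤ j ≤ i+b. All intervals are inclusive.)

0, 1, 2, 3, 4

Evaluate at each i in [0,4]:
  i=0: ✓ (all of [0,2])
  i=1: ✓ (all of [1,3])
  i=2: ✓ (all of [2,4])
  i=3: ✓ (all of [3,5])
  i=4: ✓ (all of [4,6])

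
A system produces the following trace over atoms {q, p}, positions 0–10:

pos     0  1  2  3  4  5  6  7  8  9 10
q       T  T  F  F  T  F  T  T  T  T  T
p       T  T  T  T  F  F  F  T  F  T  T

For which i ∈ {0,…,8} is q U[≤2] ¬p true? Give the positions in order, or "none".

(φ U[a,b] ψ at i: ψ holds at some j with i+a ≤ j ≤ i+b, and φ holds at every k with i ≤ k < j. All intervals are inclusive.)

4, 5, 6, 7, 8

Evaluate at each i in [0,8]:
  i=0: ✗ (no rhs in [0,2])
  i=1: ✗ (no rhs in [1,3])
  i=2: ✗ (lhs fails at k=2 before rhs at j=4)
  i=3: ✗ (lhs fails at k=3 before rhs at j=4)
  i=4: ✓ (rhs at j=4)
  i=5: ✓ (rhs at j=5)
  i=6: ✓ (rhs at j=6)
  i=7: ✓ (rhs at j=8; lhs holds on [7,7])
  i=8: ✓ (rhs at j=8)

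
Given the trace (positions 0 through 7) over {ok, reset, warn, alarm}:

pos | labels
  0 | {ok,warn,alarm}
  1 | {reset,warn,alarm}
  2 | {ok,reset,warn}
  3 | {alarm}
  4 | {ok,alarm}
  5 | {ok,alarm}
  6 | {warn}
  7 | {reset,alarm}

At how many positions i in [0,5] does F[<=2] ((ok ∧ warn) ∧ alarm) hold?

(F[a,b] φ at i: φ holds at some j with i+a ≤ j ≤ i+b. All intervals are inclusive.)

Evaluate at each i in [0,5]:
  i=0: ✓ (witness j=0)
  i=1: ✗ (none in [1,3])
  i=2: ✗ (none in [2,4])
  i=3: ✗ (none in [3,5])
  i=4: ✗ (none in [4,6])
  i=5: ✗ (none in [5,7])
Positions where it holds: {0} → 1.

1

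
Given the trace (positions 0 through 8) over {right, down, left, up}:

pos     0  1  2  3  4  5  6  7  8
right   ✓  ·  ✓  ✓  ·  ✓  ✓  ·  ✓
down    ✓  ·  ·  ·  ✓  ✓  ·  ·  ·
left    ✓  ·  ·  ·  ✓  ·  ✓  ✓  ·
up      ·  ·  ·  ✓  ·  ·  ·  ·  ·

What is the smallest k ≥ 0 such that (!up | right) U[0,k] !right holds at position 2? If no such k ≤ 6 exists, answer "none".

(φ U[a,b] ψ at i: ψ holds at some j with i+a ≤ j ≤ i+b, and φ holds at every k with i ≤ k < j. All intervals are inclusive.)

Need earliest j ≥ 2 with !right, and (!up | right) at every k in [2,j-1].
  j=2: rhs fails.
  j=3: rhs fails.
  j=4: rhs holds; lhs holds on [2,3]. k = 2.

2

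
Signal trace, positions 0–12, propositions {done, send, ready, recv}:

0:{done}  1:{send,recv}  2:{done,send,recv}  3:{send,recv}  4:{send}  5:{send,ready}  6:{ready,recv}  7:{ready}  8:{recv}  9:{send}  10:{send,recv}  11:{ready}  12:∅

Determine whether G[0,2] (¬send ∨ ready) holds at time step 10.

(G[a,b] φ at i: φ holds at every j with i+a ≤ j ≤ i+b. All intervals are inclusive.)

Check (¬send ∨ ready) at every j in [10,12]:
  j=10: false
  j=11: true
  j=12: true
Fails at j=10 → formula fails.

Does not hold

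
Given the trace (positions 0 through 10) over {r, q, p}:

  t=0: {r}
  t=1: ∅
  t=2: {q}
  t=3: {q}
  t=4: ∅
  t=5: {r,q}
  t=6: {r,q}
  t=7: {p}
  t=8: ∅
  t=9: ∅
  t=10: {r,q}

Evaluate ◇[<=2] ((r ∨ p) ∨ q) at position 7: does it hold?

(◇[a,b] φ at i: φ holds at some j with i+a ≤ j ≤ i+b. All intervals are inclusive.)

True

Check ((r ∨ p) ∨ q) at each j in [7,9]:
  j=7: true
  j=8: false
  j=9: false
Found at j=7 → formula holds.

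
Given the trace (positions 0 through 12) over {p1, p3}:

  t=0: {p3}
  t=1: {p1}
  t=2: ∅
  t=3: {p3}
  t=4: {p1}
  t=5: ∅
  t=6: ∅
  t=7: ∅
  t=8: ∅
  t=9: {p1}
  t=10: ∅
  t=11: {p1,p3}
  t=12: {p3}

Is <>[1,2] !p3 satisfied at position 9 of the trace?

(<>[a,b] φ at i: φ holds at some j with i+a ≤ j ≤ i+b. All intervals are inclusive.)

Check !p3 at each j in [10,11]:
  j=10: true
  j=11: false
Found at j=10 → formula holds.

Holds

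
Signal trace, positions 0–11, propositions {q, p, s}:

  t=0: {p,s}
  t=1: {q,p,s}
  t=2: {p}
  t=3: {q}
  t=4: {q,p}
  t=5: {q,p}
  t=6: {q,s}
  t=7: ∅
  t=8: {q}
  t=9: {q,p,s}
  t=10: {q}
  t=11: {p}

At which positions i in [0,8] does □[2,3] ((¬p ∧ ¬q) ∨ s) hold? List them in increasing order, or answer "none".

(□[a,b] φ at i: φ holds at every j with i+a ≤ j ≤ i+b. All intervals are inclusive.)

4

Evaluate at each i in [0,8]:
  i=0: ✗ (fails at j=2)
  i=1: ✗ (fails at j=3)
  i=2: ✗ (fails at j=4)
  i=3: ✗ (fails at j=5)
  i=4: ✓ (all of [6,7])
  i=5: ✗ (fails at j=8)
  i=6: ✗ (fails at j=8)
  i=7: ✗ (fails at j=10)
  i=8: ✗ (fails at j=10)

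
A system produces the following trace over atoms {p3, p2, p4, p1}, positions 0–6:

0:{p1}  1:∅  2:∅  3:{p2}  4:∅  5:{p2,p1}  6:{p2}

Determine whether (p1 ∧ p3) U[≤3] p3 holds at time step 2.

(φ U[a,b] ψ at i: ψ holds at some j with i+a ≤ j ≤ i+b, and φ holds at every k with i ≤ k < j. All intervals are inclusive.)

Need some j in [2,5] with p3, and (p1 ∧ p3) at every k in [2,j-1].
  j=2: p3 false.
  j=3: p3 false.
  j=4: p3 false.
  j=5: p3 false.
No j in the window works → until fails.

False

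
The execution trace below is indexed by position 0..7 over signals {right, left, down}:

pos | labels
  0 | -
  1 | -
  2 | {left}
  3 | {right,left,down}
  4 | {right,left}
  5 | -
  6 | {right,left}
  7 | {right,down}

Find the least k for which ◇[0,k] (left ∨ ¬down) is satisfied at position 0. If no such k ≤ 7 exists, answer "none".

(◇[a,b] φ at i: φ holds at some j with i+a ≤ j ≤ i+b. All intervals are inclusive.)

Scan j = 0,1,… for (left ∨ ¬down):
  j=0: holds
First hit at j=0, so smallest k = 0-0 = 0.

0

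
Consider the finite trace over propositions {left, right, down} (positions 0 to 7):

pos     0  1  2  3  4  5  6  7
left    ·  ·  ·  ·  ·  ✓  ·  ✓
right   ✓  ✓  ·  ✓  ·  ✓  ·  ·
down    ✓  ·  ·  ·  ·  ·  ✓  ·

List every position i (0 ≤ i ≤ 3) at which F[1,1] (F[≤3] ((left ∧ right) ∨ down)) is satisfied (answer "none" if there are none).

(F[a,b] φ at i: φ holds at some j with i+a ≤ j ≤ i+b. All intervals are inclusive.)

Evaluate at each i in [0,3]:
  i=0: ✗ (none in [1,1])
  i=1: ✓ (witness j=2)
  i=2: ✓ (witness j=3)
  i=3: ✓ (witness j=4)

1, 2, 3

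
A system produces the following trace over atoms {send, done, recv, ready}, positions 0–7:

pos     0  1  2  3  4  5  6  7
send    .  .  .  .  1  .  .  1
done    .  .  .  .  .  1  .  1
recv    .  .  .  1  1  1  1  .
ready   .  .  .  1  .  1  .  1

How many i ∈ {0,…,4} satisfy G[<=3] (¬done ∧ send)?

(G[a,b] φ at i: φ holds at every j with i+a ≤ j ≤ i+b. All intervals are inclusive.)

Evaluate at each i in [0,4]:
  i=0: ✗ (fails at j=0)
  i=1: ✗ (fails at j=1)
  i=2: ✗ (fails at j=2)
  i=3: ✗ (fails at j=3)
  i=4: ✗ (fails at j=5)
Positions where it holds: {} → 0.

0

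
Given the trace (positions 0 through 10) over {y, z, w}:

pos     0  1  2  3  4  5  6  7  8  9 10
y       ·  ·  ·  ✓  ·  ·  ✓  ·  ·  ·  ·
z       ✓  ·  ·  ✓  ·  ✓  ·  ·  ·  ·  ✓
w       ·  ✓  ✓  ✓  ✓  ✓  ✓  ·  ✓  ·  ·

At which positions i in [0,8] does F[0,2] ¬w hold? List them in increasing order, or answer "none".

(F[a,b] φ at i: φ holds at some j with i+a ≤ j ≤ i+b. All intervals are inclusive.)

0, 5, 6, 7, 8

Evaluate at each i in [0,8]:
  i=0: ✓ (witness j=0)
  i=1: ✗ (none in [1,3])
  i=2: ✗ (none in [2,4])
  i=3: ✗ (none in [3,5])
  i=4: ✗ (none in [4,6])
  i=5: ✓ (witness j=7)
  i=6: ✓ (witness j=7)
  i=7: ✓ (witness j=7)
  i=8: ✓ (witness j=9)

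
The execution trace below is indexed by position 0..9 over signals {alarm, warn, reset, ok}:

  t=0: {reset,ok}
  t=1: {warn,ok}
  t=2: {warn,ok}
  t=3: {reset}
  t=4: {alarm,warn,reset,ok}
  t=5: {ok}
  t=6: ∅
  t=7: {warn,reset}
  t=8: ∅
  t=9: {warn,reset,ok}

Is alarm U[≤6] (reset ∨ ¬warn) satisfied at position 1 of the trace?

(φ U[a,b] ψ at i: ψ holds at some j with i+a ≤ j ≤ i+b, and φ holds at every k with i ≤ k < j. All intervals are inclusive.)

Need some j in [1,7] with (reset ∨ ¬warn), and alarm at every k in [1,j-1].
  j=1: (reset ∨ ¬warn) false.
  j=2: (reset ∨ ¬warn) false.
  j=3: (reset ∨ ¬warn) holds, but alarm fails at k=1 → not this j.
  j=4: (reset ∨ ¬warn) holds, but alarm fails at k=1 → not this j.
  j=5: (reset ∨ ¬warn) holds, but alarm fails at k=1 → not this j.
  j=6: (reset ∨ ¬warn) holds, but alarm fails at k=1 → not this j.
  j=7: (reset ∨ ¬warn) holds, but alarm fails at k=1 → not this j.
No j in the window works → until fails.

Does not hold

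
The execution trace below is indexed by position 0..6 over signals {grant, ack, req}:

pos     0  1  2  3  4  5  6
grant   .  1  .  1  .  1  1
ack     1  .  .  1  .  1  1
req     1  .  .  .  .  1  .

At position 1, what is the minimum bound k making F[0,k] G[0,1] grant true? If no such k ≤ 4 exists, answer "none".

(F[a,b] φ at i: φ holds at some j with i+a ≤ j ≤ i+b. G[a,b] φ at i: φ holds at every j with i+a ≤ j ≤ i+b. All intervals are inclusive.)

4

Scan j = 1,2,… for G[0,1] grant:
  j=1: fails
  j=2: fails
  j=3: fails
  j=4: fails
  j=5: holds
First hit at j=5, so smallest k = 5-1 = 4.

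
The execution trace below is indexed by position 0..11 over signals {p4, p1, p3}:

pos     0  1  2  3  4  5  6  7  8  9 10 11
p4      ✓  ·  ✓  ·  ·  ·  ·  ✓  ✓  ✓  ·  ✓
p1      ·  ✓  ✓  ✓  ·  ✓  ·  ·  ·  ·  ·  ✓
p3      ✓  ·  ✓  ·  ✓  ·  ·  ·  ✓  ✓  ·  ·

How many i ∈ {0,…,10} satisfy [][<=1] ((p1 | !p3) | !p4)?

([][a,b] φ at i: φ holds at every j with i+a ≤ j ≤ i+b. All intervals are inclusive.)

Evaluate at each i in [0,10]:
  i=0: ✗ (fails at j=0)
  i=1: ✓ (all of [1,2])
  i=2: ✓ (all of [2,3])
  i=3: ✓ (all of [3,4])
  i=4: ✓ (all of [4,5])
  i=5: ✓ (all of [5,6])
  i=6: ✓ (all of [6,7])
  i=7: ✗ (fails at j=8)
  i=8: ✗ (fails at j=8)
  i=9: ✗ (fails at j=9)
  i=10: ✓ (all of [10,11])
Positions where it holds: {1, 2, 3, 4, 5, 6, 10} → 7.

7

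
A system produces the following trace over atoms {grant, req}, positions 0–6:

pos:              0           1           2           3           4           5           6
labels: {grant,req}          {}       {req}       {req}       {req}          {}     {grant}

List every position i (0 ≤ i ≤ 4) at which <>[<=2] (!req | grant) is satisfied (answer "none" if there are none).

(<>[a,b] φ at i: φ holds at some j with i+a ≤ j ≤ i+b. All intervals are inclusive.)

Evaluate at each i in [0,4]:
  i=0: ✓ (witness j=0)
  i=1: ✓ (witness j=1)
  i=2: ✗ (none in [2,4])
  i=3: ✓ (witness j=5)
  i=4: ✓ (witness j=5)

0, 1, 3, 4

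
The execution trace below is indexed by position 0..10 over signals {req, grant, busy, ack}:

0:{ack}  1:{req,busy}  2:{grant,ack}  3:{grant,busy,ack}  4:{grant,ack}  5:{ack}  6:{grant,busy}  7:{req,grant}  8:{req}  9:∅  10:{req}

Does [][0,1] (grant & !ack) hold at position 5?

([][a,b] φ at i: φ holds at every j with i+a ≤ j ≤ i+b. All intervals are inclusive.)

Check (grant & !ack) at every j in [5,6]:
  j=5: false
  j=6: true
Fails at j=5 → formula fails.

False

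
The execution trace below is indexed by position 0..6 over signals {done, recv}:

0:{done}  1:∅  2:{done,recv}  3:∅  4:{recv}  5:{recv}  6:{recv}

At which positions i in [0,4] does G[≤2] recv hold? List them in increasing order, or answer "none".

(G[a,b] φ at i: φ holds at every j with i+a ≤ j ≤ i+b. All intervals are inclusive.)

Evaluate at each i in [0,4]:
  i=0: ✗ (fails at j=0)
  i=1: ✗ (fails at j=1)
  i=2: ✗ (fails at j=3)
  i=3: ✗ (fails at j=3)
  i=4: ✓ (all of [4,6])

4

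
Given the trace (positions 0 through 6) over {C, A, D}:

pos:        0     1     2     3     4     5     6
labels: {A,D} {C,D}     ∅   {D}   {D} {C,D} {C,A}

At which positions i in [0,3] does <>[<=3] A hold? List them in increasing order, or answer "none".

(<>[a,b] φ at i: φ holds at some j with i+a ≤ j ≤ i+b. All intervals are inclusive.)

0, 3

Evaluate at each i in [0,3]:
  i=0: ✓ (witness j=0)
  i=1: ✗ (none in [1,4])
  i=2: ✗ (none in [2,5])
  i=3: ✓ (witness j=6)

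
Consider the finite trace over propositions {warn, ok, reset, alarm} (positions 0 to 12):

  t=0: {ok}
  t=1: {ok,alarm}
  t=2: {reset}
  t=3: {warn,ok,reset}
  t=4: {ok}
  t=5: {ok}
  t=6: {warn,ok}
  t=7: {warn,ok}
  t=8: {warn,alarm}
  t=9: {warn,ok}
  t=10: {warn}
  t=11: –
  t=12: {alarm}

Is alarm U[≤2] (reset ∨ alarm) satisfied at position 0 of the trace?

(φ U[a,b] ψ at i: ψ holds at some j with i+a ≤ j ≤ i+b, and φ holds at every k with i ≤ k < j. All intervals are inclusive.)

Need some j in [0,2] with (reset ∨ alarm), and alarm at every k in [0,j-1].
  j=0: (reset ∨ alarm) false.
  j=1: (reset ∨ alarm) holds, but alarm fails at k=0 → not this j.
  j=2: (reset ∨ alarm) holds, but alarm fails at k=0 → not this j.
No j in the window works → until fails.

Does not hold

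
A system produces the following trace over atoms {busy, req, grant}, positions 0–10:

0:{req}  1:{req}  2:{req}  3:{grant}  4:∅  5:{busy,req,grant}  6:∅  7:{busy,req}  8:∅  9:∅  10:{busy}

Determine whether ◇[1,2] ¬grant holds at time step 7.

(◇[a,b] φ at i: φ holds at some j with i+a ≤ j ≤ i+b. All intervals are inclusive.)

Holds

Check ¬grant at each j in [8,9]:
  j=8: true
  j=9: true
Found at j=8 → formula holds.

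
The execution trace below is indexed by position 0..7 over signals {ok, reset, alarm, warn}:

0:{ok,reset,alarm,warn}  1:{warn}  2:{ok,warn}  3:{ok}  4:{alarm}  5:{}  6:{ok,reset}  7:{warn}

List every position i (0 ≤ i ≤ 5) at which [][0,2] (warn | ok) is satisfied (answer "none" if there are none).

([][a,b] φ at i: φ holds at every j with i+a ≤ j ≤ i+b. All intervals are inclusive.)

Evaluate at each i in [0,5]:
  i=0: ✓ (all of [0,2])
  i=1: ✓ (all of [1,3])
  i=2: ✗ (fails at j=4)
  i=3: ✗ (fails at j=4)
  i=4: ✗ (fails at j=4)
  i=5: ✗ (fails at j=5)

0, 1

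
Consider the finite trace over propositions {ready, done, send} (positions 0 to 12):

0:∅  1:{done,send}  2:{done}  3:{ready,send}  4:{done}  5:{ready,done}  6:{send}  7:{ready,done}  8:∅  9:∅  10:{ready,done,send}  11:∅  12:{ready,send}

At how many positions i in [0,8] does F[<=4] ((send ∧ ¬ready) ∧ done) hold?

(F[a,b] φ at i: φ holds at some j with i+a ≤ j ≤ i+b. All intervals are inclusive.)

2

Evaluate at each i in [0,8]:
  i=0: ✓ (witness j=1)
  i=1: ✓ (witness j=1)
  i=2: ✗ (none in [2,6])
  i=3: ✗ (none in [3,7])
  i=4: ✗ (none in [4,8])
  i=5: ✗ (none in [5,9])
  i=6: ✗ (none in [6,10])
  i=7: ✗ (none in [7,11])
  i=8: ✗ (none in [8,12])
Positions where it holds: {0, 1} → 2.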